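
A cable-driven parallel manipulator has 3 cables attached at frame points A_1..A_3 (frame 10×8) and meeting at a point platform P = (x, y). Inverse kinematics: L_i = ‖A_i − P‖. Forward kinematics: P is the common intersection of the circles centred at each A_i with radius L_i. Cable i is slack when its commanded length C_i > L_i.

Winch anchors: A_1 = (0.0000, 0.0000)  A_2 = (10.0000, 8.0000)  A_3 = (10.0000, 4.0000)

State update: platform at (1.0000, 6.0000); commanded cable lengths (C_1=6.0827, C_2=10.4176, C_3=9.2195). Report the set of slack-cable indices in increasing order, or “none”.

2

i=1: geometric 6.0828 vs commanded 6.0827 ⇒ taut
i=2: geometric 9.2195 vs commanded 10.4176 ⇒ slack
i=3: geometric 9.2195 vs commanded 9.2195 ⇒ taut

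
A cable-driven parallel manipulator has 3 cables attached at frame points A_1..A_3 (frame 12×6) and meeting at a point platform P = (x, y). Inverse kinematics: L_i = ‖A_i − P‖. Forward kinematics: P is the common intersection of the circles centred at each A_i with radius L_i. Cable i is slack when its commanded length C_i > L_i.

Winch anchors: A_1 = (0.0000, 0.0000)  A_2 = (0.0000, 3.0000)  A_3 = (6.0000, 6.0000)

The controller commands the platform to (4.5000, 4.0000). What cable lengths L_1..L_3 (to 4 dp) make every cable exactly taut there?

(6.0208, 4.6098, 2.5000)

cable 1: Δx=-4.5000, Δy=-4.0000; L_1 = √(Δx²+Δy²) = 6.0208
cable 2: Δx=-4.5000, Δy=-1.0000; L_2 = √(Δx²+Δy²) = 4.6098
cable 3: Δx=1.5000, Δy=2.0000; L_3 = √(Δx²+Δy²) = 2.5000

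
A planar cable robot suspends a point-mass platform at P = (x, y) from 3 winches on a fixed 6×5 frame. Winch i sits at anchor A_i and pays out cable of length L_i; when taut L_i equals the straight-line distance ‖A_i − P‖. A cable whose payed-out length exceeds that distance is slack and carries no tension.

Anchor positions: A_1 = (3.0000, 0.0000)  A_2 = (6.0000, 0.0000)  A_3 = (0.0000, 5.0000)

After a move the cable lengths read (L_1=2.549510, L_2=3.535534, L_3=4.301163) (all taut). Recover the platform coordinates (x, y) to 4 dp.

(3.5000, 2.5000)

expand ‖A_i−P‖²=L_i² and subtract eq 1 (c_i ≔ ‖A_i‖²−L_i²)
c_1 = 9.0000+0.0000−6.5000 = 2.5000
eq1−eq2 → [-6.0000  0.0000]·P = -21.0000
eq1−eq3 → [6.0000  -10.0000]·P = -4.0000
2×2 solve → P = (3.5000, 2.5000)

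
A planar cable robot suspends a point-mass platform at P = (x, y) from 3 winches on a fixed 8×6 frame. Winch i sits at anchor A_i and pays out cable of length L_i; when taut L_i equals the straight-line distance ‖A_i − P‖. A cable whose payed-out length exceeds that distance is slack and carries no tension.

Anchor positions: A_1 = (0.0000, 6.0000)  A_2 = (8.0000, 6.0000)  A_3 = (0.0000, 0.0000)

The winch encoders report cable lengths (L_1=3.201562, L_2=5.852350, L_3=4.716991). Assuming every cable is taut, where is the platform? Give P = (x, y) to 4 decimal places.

each cable: (A_i−P)·(A_i−P) = L_i²; let c_i = ‖A_i‖²−L_i²
c_1 = 0.0000+36.0000−10.2500 = 25.7500
row 1: -16.0000x + 0.0000y = -40.0000  (c_2=65.7500)
row 2: 0.0000x + 12.0000y = 48.0000  (c_3=-22.2500)
Cramer on rows 1–2 → x = 2.5000, y = 4.0000

(2.5000, 4.0000)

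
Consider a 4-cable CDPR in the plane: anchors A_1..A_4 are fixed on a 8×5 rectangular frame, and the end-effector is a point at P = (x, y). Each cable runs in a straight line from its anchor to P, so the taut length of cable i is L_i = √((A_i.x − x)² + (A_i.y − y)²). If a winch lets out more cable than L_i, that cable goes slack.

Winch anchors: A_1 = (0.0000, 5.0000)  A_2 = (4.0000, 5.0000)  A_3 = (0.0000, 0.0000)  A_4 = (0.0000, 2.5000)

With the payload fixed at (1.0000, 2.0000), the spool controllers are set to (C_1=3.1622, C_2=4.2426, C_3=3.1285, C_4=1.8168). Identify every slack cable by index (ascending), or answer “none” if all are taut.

cable 1: √((-1.0000)²+(3.0000)²)=3.1623, C_1=3.1622: taut
cable 2: √((3.0000)²+(3.0000)²)=4.2426, C_2=4.2426: taut
cable 3: √((-1.0000)²+(-2.0000)²)=2.2361, C_3=3.1285: slack
cable 4: √((-1.0000)²+(0.5000)²)=1.1180, C_4=1.8168: slack

3, 4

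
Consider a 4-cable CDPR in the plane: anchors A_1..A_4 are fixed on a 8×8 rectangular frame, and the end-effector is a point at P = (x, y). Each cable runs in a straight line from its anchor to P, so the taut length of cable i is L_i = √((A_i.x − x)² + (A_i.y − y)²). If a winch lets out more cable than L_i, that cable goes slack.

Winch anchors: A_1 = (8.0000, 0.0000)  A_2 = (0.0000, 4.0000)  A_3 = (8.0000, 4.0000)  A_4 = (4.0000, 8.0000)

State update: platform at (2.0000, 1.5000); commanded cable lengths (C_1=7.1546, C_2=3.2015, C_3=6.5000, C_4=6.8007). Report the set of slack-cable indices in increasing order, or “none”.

1

cable 1: √((6.0000)²+(-1.5000)²)=6.1847, C_1=7.1546: slack
cable 2: √((-2.0000)²+(2.5000)²)=3.2016, C_2=3.2015: taut
cable 3: √((6.0000)²+(2.5000)²)=6.5000, C_3=6.5000: taut
cable 4: √((2.0000)²+(6.5000)²)=6.8007, C_4=6.8007: taut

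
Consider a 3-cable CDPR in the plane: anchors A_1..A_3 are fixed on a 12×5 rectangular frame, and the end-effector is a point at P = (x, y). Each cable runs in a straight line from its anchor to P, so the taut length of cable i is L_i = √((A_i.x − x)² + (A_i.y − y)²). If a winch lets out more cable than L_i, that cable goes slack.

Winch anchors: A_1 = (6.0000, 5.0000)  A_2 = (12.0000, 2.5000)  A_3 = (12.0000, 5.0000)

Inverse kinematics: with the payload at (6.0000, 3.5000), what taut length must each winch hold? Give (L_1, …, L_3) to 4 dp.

cable 1: Δx=0.0000, Δy=1.5000; L_1 = √(Δx²+Δy²) = 1.5000
cable 2: Δx=6.0000, Δy=-1.0000; L_2 = √(Δx²+Δy²) = 6.0828
cable 3: Δx=6.0000, Δy=1.5000; L_3 = √(Δx²+Δy²) = 6.1847

(1.5000, 6.0828, 6.1847)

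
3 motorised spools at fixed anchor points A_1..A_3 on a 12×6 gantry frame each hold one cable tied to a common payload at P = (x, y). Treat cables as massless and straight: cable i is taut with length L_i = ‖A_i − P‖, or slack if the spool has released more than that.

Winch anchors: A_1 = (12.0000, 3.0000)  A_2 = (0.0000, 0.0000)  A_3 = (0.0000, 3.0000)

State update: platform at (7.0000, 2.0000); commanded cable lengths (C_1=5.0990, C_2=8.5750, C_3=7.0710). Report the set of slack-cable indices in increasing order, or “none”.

i=1: geometric 5.0990 vs commanded 5.0990 ⇒ taut
i=2: geometric 7.2801 vs commanded 8.5750 ⇒ slack
i=3: geometric 7.0711 vs commanded 7.0710 ⇒ taut

2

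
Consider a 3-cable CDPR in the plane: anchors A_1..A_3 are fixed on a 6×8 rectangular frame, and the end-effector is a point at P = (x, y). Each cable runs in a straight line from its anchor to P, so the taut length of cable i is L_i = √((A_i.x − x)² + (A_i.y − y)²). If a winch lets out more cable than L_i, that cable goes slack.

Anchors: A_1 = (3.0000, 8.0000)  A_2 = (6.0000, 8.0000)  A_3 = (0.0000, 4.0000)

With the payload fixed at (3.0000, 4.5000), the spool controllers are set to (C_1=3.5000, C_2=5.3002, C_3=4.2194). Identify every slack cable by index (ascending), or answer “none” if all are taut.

cable 1: √((0.0000)²+(3.5000)²)=3.5000, C_1=3.5000: taut
cable 2: √((3.0000)²+(3.5000)²)=4.6098, C_2=5.3002: slack
cable 3: √((-3.0000)²+(-0.5000)²)=3.0414, C_3=4.2194: slack

2, 3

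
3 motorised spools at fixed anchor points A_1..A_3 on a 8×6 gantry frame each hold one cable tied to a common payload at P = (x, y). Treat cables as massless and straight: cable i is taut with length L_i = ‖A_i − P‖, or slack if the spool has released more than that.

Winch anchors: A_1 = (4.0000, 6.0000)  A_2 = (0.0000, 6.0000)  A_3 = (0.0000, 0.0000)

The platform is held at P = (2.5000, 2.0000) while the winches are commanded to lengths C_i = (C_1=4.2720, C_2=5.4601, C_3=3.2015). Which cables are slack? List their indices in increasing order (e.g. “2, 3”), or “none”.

2

cable 1: L_1 = ‖A_1−P‖ = 4.2720;  C_1 = 4.2720 → taut
cable 2: L_2 = ‖A_2−P‖ = 4.7170;  C_2 = 5.4601 → slack
cable 3: L_3 = ‖A_3−P‖ = 3.2016;  C_3 = 3.2015 → taut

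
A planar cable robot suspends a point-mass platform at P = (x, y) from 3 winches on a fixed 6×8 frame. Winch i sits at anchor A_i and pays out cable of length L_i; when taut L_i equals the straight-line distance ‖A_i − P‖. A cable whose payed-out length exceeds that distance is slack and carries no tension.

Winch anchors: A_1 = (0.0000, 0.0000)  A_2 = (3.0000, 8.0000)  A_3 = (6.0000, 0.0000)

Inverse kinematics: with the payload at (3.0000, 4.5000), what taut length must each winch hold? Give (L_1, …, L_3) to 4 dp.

L_1 = √((0.0000−3.0000)² + (0.0000−4.5000)²) = 5.4083
L_2 = √((3.0000−3.0000)² + (8.0000−4.5000)²) = 3.5000
L_3 = √((6.0000−3.0000)² + (0.0000−4.5000)²) = 5.4083

(5.4083, 3.5000, 5.4083)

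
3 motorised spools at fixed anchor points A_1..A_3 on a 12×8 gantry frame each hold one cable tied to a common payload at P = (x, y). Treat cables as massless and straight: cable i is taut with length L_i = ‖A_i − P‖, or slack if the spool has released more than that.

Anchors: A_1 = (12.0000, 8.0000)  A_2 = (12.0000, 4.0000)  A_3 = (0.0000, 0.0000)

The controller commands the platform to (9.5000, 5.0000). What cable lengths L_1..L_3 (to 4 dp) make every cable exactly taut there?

cable 1: Δx=2.5000, Δy=3.0000; L_1 = √(Δx²+Δy²) = 3.9051
cable 2: Δx=2.5000, Δy=-1.0000; L_2 = √(Δx²+Δy²) = 2.6926
cable 3: Δx=-9.5000, Δy=-5.0000; L_3 = √(Δx²+Δy²) = 10.7355

(3.9051, 2.6926, 10.7355)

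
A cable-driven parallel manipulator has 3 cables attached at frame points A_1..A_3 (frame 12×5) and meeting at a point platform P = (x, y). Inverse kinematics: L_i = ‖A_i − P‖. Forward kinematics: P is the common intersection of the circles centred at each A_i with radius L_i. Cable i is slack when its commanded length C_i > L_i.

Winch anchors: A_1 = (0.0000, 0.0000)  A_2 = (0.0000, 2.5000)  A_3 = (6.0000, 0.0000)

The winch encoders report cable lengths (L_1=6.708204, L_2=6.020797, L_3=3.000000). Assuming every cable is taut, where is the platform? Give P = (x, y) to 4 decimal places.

(6.0000, 3.0000)

circle eqns → linear via eq_j − eq_1; set c_j = A_j·A_j − L_j²
c_1 = 0.0000+0.0000−45.0000 = -45.0000
0.0000·x − 5.0000·y = c_1−c_2 = -15.0000
-12.0000·x + 0.0000·y = c_1−c_3 = -72.0000
solve first two rows → x=6.0000, y=3.0000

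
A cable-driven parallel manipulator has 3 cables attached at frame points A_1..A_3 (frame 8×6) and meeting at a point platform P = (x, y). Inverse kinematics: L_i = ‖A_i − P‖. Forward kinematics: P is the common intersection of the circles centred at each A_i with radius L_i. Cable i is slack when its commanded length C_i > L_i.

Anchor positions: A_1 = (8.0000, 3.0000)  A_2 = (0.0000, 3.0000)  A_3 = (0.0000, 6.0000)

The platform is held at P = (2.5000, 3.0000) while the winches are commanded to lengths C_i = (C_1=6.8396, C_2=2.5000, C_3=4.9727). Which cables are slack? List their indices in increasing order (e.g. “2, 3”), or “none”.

1, 3

cable 1: √((5.5000)²+(0.0000)²)=5.5000, C_1=6.8396: slack
cable 2: √((-2.5000)²+(0.0000)²)=2.5000, C_2=2.5000: taut
cable 3: √((-2.5000)²+(3.0000)²)=3.9051, C_3=4.9727: slack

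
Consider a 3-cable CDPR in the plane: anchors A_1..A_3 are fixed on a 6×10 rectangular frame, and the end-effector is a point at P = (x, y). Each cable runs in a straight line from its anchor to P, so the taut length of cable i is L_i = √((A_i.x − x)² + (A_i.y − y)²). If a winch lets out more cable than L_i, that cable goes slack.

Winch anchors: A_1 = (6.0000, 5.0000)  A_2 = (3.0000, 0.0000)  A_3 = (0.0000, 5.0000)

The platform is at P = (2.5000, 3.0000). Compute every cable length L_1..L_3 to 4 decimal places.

L_1 = √((6.0000−2.5000)² + (5.0000−3.0000)²) = 4.0311
L_2 = √((3.0000−2.5000)² + (0.0000−3.0000)²) = 3.0414
L_3 = √((0.0000−2.5000)² + (5.0000−3.0000)²) = 3.2016

(4.0311, 3.0414, 3.2016)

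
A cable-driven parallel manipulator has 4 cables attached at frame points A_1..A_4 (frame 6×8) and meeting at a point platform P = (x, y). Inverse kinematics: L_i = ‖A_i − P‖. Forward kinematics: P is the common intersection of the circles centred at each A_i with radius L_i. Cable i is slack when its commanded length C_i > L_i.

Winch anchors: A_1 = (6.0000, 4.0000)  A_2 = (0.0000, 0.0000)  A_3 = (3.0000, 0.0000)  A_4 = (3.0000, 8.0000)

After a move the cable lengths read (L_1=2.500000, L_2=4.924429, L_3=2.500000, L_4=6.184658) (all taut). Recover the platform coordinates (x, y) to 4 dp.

expand ‖A_i−P‖²=L_i² and subtract eq 1 (q_i ≔ ‖A_i‖²−L_i²)
q_1 = 36.0000+16.0000−6.2500 = 45.7500
eq1−eq2 → [12.0000  8.0000]·P = 70.0000
eq1−eq3 → [6.0000  8.0000]·P = 43.0000
eq1−eq4 → [6.0000  -8.0000]·P = 11.0000
2×2 solve → P = (4.5000, 2.0000)
check cable 4: ‖A_4−P‖² = 38.2500 ≈ L_4² = 38.2500 ✓

(4.5000, 2.0000)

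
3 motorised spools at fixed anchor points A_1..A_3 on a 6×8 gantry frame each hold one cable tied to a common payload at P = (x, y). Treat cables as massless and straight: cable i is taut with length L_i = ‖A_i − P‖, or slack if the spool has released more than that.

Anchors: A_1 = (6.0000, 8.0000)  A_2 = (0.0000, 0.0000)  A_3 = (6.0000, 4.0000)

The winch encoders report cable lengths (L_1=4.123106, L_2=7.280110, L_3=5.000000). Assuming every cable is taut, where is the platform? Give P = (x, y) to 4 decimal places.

expand ‖A_i−P‖²=L_i² and subtract eq 1 (q_i ≔ ‖A_i‖²−L_i²)
q_1 = 36.0000+64.0000−17.0000 = 83.0000
eq1−eq2 → [12.0000  16.0000]·P = 136.0000
eq1−eq3 → [0.0000  8.0000]·P = 56.0000
2×2 solve → P = (2.0000, 7.0000)

(2.0000, 7.0000)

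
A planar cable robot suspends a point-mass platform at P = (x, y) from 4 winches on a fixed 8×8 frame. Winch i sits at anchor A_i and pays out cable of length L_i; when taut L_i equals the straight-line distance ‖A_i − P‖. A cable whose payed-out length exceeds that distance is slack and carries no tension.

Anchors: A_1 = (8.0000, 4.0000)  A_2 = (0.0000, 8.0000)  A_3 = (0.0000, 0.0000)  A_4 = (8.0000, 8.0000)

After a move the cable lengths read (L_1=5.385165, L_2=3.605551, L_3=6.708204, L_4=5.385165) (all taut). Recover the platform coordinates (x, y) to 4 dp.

(3.0000, 6.0000)

expand ‖A_i−P‖²=L_i² and subtract eq 1 (q_i ≔ ‖A_i‖²−L_i²)
q_1 = 64.0000+16.0000−29.0000 = 51.0000
eq1−eq2 → [16.0000  -8.0000]·P = 0.0000
eq1−eq3 → [16.0000  8.0000]·P = 96.0000
eq1−eq4 → [0.0000  -8.0000]·P = -48.0000
2×2 solve → P = (3.0000, 6.0000)
check cable 4: ‖A_4−P‖² = 29.0000 ≈ L_4² = 29.0000 ✓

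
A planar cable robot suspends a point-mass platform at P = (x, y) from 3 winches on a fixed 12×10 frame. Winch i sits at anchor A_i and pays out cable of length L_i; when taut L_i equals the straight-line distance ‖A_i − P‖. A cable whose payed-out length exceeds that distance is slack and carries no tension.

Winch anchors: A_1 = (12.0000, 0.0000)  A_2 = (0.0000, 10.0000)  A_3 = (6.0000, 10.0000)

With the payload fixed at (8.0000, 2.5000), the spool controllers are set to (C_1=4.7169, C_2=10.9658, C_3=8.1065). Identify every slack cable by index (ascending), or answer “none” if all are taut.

i=1: geometric 4.7170 vs commanded 4.7169 ⇒ taut
i=2: geometric 10.9659 vs commanded 10.9658 ⇒ taut
i=3: geometric 7.7621 vs commanded 8.1065 ⇒ slack

3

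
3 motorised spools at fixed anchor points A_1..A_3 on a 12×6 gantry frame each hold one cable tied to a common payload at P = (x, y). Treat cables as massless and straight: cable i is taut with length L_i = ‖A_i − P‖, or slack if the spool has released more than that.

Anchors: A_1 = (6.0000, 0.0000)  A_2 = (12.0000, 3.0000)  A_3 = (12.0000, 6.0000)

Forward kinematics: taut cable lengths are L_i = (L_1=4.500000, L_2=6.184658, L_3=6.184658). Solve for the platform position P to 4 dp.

(6.0000, 4.5000)

circle eqns → linear via eq_j − eq_1; set c_j = A_j·A_j − L_j²
c_1 = 36.0000+0.0000−20.2500 = 15.7500
-12.0000·x − 6.0000·y = c_1−c_2 = -99.0000
-12.0000·x − 12.0000·y = c_1−c_3 = -126.0000
solve first two rows → x=6.0000, y=4.5000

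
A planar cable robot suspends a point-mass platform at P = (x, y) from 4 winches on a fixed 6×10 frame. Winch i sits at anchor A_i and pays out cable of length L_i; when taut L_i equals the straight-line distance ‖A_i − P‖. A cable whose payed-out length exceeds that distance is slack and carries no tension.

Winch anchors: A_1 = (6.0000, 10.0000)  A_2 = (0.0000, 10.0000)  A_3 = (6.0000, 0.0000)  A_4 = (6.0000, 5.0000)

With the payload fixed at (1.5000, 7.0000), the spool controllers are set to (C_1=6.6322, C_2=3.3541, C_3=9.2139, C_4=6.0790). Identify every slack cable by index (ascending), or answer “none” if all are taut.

cable 1: L_1 = ‖A_1−P‖ = 5.4083;  C_1 = 6.6322 → slack
cable 2: L_2 = ‖A_2−P‖ = 3.3541;  C_2 = 3.3541 → taut
cable 3: L_3 = ‖A_3−P‖ = 8.3217;  C_3 = 9.2139 → slack
cable 4: L_4 = ‖A_4−P‖ = 4.9244;  C_4 = 6.0790 → slack

1, 3, 4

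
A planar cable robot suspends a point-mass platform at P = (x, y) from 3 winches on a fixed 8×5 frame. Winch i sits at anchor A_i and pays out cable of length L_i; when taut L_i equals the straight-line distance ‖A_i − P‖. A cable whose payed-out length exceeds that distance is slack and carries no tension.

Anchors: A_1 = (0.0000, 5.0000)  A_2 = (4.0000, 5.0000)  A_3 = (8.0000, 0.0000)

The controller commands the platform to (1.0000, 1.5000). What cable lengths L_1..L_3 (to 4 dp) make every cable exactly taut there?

(3.6401, 4.6098, 7.1589)

L_1 = √((0.0000−1.0000)² + (5.0000−1.5000)²) = 3.6401
L_2 = √((4.0000−1.0000)² + (5.0000−1.5000)²) = 4.6098
L_3 = √((8.0000−1.0000)² + (0.0000−1.5000)²) = 7.1589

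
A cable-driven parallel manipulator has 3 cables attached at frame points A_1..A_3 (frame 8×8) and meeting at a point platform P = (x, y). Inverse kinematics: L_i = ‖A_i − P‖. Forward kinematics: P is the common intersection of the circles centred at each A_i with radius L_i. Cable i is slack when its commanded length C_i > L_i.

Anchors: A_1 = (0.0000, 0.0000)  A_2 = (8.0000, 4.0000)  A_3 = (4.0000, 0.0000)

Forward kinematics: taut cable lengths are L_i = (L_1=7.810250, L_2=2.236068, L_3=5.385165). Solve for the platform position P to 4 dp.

(6.0000, 5.0000)

expand ‖A_i−P‖²=L_i² and subtract eq 1 (k_i ≔ ‖A_i‖²−L_i²)
k_1 = 0.0000+0.0000−61.0000 = -61.0000
eq1−eq2 → [-16.0000  -8.0000]·P = -136.0000
eq1−eq3 → [-8.0000  0.0000]·P = -48.0000
2×2 solve → P = (6.0000, 5.0000)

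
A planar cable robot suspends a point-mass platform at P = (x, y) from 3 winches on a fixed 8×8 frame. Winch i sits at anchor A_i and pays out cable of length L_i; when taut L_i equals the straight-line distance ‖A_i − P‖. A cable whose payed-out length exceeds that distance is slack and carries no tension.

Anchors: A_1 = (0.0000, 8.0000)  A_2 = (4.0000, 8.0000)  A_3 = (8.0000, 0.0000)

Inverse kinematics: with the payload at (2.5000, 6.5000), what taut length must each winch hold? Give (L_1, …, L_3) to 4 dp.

(2.9155, 2.1213, 8.5147)

cable 1: Δx=-2.5000, Δy=1.5000; L_1 = √(Δx²+Δy²) = 2.9155
cable 2: Δx=1.5000, Δy=1.5000; L_2 = √(Δx²+Δy²) = 2.1213
cable 3: Δx=5.5000, Δy=-6.5000; L_3 = √(Δx²+Δy²) = 8.5147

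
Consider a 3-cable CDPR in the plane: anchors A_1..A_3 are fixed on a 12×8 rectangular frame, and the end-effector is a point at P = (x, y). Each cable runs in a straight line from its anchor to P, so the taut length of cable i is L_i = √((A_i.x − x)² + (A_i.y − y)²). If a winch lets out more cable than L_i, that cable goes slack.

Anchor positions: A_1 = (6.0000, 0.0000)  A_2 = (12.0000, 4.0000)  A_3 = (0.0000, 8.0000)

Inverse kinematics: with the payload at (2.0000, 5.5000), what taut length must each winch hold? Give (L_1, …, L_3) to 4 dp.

(6.8007, 10.1119, 3.2016)

L_1 = √((6.0000−2.0000)² + (0.0000−5.5000)²) = 6.8007
L_2 = √((12.0000−2.0000)² + (4.0000−5.5000)²) = 10.1119
L_3 = √((0.0000−2.0000)² + (8.0000−5.5000)²) = 3.2016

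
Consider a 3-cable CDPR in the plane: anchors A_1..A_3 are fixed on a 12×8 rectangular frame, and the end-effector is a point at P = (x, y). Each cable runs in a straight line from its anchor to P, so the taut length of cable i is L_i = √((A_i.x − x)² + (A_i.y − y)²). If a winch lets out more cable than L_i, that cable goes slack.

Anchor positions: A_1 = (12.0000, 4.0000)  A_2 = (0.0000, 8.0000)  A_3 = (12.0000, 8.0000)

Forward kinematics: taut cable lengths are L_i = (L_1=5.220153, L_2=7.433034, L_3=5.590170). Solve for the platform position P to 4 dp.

(7.0000, 5.5000)

circle eqns → linear via eq_j − eq_1; set q_j = A_j·A_j − L_j²
q_1 = 144.0000+16.0000−27.2500 = 132.7500
24.0000·x − 8.0000·y = q_1−q_2 = 124.0000
0.0000·x − 8.0000·y = q_1−q_3 = -44.0000
solve first two rows → x=7.0000, y=5.5000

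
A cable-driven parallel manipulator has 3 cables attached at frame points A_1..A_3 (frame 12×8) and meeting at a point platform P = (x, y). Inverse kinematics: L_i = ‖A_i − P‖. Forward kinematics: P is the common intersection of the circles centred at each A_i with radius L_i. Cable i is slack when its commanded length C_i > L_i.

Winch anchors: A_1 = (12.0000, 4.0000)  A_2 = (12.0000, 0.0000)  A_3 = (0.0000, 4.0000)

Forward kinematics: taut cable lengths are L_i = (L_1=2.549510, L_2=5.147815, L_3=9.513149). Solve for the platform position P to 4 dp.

(9.5000, 4.5000)

circle eqns → linear via eq_j − eq_1; set q_j = A_j·A_j − L_j²
q_1 = 144.0000+16.0000−6.5000 = 153.5000
0.0000·x + 8.0000·y = q_1−q_2 = 36.0000
24.0000·x + 0.0000·y = q_1−q_3 = 228.0000
solve first two rows → x=9.5000, y=4.5000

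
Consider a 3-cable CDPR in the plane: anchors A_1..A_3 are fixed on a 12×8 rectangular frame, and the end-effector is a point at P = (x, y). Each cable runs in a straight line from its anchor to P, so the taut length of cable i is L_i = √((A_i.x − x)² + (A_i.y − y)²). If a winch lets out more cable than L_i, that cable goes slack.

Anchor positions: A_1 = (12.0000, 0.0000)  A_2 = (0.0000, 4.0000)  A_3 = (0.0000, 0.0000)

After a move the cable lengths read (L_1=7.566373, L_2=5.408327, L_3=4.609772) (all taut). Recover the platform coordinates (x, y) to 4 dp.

(4.5000, 1.0000)

circle eqns → linear via eq_j − eq_1; set k_j = A_j·A_j − L_j²
k_1 = 144.0000+0.0000−57.2500 = 86.7500
24.0000·x − 8.0000·y = k_1−k_2 = 100.0000
24.0000·x + 0.0000·y = k_1−k_3 = 108.0000
solve first two rows → x=4.5000, y=1.0000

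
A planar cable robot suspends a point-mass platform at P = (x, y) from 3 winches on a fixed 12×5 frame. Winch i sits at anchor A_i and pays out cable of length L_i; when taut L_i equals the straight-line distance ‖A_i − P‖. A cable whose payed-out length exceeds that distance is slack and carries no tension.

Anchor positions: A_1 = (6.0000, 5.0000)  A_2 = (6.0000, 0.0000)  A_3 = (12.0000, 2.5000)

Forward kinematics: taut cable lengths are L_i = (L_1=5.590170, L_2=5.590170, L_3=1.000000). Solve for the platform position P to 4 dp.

each cable: (A_i−P)·(A_i−P) = L_i²; let c_i = ‖A_i‖²−L_i²
c_1 = 36.0000+25.0000−31.2500 = 29.7500
row 1: 0.0000x + 10.0000y = 25.0000  (c_2=4.7500)
row 2: -12.0000x + 5.0000y = -119.5000  (c_3=149.2500)
Cramer on rows 1–2 → x = 11.0000, y = 2.5000

(11.0000, 2.5000)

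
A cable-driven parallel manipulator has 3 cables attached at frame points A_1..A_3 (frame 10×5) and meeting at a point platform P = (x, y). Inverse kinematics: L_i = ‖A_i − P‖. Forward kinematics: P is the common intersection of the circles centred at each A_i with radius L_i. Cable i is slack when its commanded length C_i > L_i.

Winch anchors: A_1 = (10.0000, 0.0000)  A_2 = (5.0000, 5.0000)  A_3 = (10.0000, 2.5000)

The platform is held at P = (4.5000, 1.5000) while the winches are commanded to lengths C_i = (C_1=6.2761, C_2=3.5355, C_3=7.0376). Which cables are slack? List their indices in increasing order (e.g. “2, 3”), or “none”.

1, 3

i=1: geometric 5.7009 vs commanded 6.2761 ⇒ slack
i=2: geometric 3.5355 vs commanded 3.5355 ⇒ taut
i=3: geometric 5.5902 vs commanded 7.0376 ⇒ slack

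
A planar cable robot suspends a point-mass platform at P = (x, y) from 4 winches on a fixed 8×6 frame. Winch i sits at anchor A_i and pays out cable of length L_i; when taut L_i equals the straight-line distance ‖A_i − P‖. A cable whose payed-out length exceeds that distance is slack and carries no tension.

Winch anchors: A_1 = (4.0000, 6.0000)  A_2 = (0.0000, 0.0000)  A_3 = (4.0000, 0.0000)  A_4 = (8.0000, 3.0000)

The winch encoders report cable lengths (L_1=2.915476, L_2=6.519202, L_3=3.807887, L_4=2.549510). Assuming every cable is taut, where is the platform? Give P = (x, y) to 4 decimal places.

each cable: (A_i−P)·(A_i−P) = L_i²; let q_i = ‖A_i‖²−L_i²
q_1 = 16.0000+36.0000−8.5000 = 43.5000
row 1: 8.0000x + 12.0000y = 86.0000  (q_2=-42.5000)
row 2: 0.0000x + 12.0000y = 42.0000  (q_3=1.5000)
row 3: -8.0000x + 6.0000y = -23.0000  (q_4=66.5000)
Cramer on rows 1–2 → x = 5.5000, y = 3.5000
check cable 4: ‖A_4−P‖² = 6.5000 ≈ L_4² = 6.5000 ✓

(5.5000, 3.5000)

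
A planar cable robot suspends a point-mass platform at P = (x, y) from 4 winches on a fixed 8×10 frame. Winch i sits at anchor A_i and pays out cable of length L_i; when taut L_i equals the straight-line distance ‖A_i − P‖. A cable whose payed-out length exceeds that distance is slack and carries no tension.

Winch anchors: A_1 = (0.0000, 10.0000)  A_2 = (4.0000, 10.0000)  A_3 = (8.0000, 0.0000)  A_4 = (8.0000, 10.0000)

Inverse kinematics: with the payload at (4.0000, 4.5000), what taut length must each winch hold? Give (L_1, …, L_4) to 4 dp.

(6.8007, 5.5000, 6.0208, 6.8007)

cable 1: Δx=-4.0000, Δy=5.5000; L_1 = √(Δx²+Δy²) = 6.8007
cable 2: Δx=0.0000, Δy=5.5000; L_2 = √(Δx²+Δy²) = 5.5000
cable 3: Δx=4.0000, Δy=-4.5000; L_3 = √(Δx²+Δy²) = 6.0208
cable 4: Δx=4.0000, Δy=5.5000; L_4 = √(Δx²+Δy²) = 6.8007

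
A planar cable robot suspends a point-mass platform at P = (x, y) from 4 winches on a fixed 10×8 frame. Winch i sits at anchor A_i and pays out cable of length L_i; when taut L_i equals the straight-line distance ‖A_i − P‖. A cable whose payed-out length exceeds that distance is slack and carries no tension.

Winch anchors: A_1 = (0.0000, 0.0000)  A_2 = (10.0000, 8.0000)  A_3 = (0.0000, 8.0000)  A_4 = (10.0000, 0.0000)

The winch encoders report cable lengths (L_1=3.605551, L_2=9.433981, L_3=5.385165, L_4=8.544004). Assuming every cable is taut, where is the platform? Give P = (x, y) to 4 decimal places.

(2.0000, 3.0000)

expand ‖A_i−P‖²=L_i² and subtract eq 1 (q_i ≔ ‖A_i‖²−L_i²)
q_1 = 0.0000+0.0000−13.0000 = -13.0000
eq1−eq2 → [-20.0000  -16.0000]·P = -88.0000
eq1−eq3 → [0.0000  -16.0000]·P = -48.0000
eq1−eq4 → [-20.0000  0.0000]·P = -40.0000
2×2 solve → P = (2.0000, 3.0000)
check cable 4: ‖A_4−P‖² = 73.0000 ≈ L_4² = 73.0000 ✓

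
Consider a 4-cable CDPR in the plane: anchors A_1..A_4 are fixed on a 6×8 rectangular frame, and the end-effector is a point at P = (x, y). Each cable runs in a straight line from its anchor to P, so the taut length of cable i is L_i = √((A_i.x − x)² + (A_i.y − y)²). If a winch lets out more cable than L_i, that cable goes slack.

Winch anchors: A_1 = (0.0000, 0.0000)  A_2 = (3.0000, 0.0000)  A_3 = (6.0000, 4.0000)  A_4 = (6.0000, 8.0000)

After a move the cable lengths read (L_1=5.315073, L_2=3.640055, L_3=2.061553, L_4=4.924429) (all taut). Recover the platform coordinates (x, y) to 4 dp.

each cable: (A_i−P)·(A_i−P) = L_i²; let q_i = ‖A_i‖²−L_i²
q_1 = 0.0000+0.0000−28.2500 = -28.2500
row 1: -6.0000x + 0.0000y = -24.0000  (q_2=-4.2500)
row 2: -12.0000x − 8.0000y = -76.0000  (q_3=47.7500)
row 3: -12.0000x − 16.0000y = -104.0000  (q_4=75.7500)
Cramer on rows 1–2 → x = 4.0000, y = 3.5000
check cable 4: ‖A_4−P‖² = 24.2500 ≈ L_4² = 24.2500 ✓

(4.0000, 3.5000)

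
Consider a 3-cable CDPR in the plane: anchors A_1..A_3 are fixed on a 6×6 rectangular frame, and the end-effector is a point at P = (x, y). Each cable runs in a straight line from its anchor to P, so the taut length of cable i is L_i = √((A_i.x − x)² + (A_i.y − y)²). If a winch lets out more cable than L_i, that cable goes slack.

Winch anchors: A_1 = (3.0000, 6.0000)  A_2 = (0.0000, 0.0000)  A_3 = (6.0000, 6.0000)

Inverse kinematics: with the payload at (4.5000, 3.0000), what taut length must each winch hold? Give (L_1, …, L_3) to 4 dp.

L_1: Δ = A_1−P = (-1.5000, 3.0000) → ‖Δ‖ = √11.2500 = 3.3541
L_2: Δ = A_2−P = (-4.5000, -3.0000) → ‖Δ‖ = √29.2500 = 5.4083
L_3: Δ = A_3−P = (1.5000, 3.0000) → ‖Δ‖ = √11.2500 = 3.3541

(3.3541, 5.4083, 3.3541)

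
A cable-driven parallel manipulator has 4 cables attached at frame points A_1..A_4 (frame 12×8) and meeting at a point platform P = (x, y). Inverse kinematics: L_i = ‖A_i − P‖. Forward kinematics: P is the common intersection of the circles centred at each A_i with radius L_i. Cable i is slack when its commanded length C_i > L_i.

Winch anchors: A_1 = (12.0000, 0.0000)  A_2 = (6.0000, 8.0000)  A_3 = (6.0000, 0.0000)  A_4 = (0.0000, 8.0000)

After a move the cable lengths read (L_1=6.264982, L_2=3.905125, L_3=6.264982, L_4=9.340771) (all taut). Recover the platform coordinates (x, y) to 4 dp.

each cable: (A_i−P)·(A_i−P) = L_i²; let c_i = ‖A_i‖²−L_i²
c_1 = 144.0000+0.0000−39.2500 = 104.7500
row 1: 12.0000x − 16.0000y = 20.0000  (c_2=84.7500)
row 2: 12.0000x + 0.0000y = 108.0000  (c_3=-3.2500)
row 3: 24.0000x − 16.0000y = 128.0000  (c_4=-23.2500)
Cramer on rows 1–2 → x = 9.0000, y = 5.5000
check cable 4: ‖A_4−P‖² = 87.2500 ≈ L_4² = 87.2500 ✓

(9.0000, 5.5000)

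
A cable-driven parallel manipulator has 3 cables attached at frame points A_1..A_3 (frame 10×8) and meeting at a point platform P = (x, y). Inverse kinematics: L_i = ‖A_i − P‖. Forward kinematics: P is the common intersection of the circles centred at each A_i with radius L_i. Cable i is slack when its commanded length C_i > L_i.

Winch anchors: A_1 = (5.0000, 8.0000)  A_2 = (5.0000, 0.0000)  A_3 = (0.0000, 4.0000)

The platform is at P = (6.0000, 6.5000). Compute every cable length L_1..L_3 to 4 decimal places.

(1.8028, 6.5765, 6.5000)

L_1 = √((5.0000−6.0000)² + (8.0000−6.5000)²) = 1.8028
L_2 = √((5.0000−6.0000)² + (0.0000−6.5000)²) = 6.5765
L_3 = √((0.0000−6.0000)² + (4.0000−6.5000)²) = 6.5000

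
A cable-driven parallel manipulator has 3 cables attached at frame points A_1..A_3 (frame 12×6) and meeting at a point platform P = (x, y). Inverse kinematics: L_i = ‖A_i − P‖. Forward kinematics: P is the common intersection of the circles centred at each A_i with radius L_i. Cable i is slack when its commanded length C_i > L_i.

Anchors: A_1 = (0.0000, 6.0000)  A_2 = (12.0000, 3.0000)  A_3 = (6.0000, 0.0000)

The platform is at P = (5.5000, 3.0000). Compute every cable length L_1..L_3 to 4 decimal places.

L_1 = √((0.0000−5.5000)² + (6.0000−3.0000)²) = 6.2650
L_2 = √((12.0000−5.5000)² + (3.0000−3.0000)²) = 6.5000
L_3 = √((6.0000−5.5000)² + (0.0000−3.0000)²) = 3.0414

(6.2650, 6.5000, 3.0414)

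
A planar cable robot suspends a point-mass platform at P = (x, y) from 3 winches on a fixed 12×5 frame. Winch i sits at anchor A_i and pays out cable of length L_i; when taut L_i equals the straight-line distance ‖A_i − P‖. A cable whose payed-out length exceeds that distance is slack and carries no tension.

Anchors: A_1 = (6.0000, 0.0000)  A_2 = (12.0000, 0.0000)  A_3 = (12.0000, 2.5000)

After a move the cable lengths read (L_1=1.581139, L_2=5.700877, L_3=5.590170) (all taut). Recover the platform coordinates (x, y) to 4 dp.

each cable: (A_i−P)·(A_i−P) = L_i²; let q_i = ‖A_i‖²−L_i²
q_1 = 36.0000+0.0000−2.5000 = 33.5000
row 1: -12.0000x + 0.0000y = -78.0000  (q_2=111.5000)
row 2: -12.0000x − 5.0000y = -85.5000  (q_3=119.0000)
Cramer on rows 1–2 → x = 6.5000, y = 1.5000

(6.5000, 1.5000)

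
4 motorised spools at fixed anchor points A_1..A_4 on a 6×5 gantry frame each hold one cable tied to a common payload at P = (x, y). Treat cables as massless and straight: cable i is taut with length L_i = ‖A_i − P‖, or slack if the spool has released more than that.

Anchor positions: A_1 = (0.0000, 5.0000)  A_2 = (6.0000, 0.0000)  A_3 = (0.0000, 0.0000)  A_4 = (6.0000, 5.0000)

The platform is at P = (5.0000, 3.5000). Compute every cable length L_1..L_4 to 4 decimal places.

L_1: Δ = A_1−P = (-5.0000, 1.5000) → ‖Δ‖ = √27.2500 = 5.2202
L_2: Δ = A_2−P = (1.0000, -3.5000) → ‖Δ‖ = √13.2500 = 3.6401
L_3: Δ = A_3−P = (-5.0000, -3.5000) → ‖Δ‖ = √37.2500 = 6.1033
L_4: Δ = A_4−P = (1.0000, 1.5000) → ‖Δ‖ = √3.2500 = 1.8028

(5.2202, 3.6401, 6.1033, 1.8028)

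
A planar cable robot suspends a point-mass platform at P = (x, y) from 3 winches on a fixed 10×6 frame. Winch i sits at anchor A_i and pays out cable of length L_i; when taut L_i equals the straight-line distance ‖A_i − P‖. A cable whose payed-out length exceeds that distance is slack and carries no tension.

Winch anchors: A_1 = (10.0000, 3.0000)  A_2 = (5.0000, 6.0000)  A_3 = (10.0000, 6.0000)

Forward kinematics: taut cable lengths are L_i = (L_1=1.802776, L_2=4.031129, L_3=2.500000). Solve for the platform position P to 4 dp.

(8.5000, 4.0000)

expand ‖A_i−P‖²=L_i² and subtract eq 1 (k_i ≔ ‖A_i‖²−L_i²)
k_1 = 100.0000+9.0000−3.2500 = 105.7500
eq1−eq2 → [10.0000  -6.0000]·P = 61.0000
eq1−eq3 → [0.0000  -6.0000]·P = -24.0000
2×2 solve → P = (8.5000, 4.0000)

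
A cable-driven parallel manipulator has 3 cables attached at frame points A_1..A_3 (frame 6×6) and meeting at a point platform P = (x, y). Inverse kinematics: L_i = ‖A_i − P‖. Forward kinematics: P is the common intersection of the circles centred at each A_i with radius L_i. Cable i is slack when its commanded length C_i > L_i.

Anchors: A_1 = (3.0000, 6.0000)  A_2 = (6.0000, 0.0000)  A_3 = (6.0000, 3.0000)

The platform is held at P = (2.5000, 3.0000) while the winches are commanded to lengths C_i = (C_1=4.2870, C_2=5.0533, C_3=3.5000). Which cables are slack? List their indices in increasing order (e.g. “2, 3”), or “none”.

1, 2

cable 1: √((0.5000)²+(3.0000)²)=3.0414, C_1=4.2870: slack
cable 2: √((3.5000)²+(-3.0000)²)=4.6098, C_2=5.0533: slack
cable 3: √((3.5000)²+(0.0000)²)=3.5000, C_3=3.5000: taut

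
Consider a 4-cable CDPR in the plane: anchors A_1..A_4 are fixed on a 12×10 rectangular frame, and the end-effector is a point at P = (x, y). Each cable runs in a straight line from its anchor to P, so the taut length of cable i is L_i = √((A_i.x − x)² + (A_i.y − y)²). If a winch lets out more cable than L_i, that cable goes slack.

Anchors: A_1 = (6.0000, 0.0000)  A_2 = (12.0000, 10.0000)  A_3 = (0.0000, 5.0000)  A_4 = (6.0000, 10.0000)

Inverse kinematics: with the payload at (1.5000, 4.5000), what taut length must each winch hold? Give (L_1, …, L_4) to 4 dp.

cable 1: Δx=4.5000, Δy=-4.5000; L_1 = √(Δx²+Δy²) = 6.3640
cable 2: Δx=10.5000, Δy=5.5000; L_2 = √(Δx²+Δy²) = 11.8533
cable 3: Δx=-1.5000, Δy=0.5000; L_3 = √(Δx²+Δy²) = 1.5811
cable 4: Δx=4.5000, Δy=5.5000; L_4 = √(Δx²+Δy²) = 7.1063

(6.3640, 11.8533, 1.5811, 7.1063)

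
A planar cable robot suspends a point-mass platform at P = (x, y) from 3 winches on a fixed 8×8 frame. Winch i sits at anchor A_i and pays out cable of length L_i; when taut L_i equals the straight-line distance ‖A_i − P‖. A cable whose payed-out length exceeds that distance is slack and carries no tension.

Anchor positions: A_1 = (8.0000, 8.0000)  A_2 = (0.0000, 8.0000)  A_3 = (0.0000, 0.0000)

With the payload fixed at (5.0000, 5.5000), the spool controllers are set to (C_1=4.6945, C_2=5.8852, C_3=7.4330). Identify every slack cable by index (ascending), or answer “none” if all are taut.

1, 2

cable 1: √((3.0000)²+(2.5000)²)=3.9051, C_1=4.6945: slack
cable 2: √((-5.0000)²+(2.5000)²)=5.5902, C_2=5.8852: slack
cable 3: √((-5.0000)²+(-5.5000)²)=7.4330, C_3=7.4330: taut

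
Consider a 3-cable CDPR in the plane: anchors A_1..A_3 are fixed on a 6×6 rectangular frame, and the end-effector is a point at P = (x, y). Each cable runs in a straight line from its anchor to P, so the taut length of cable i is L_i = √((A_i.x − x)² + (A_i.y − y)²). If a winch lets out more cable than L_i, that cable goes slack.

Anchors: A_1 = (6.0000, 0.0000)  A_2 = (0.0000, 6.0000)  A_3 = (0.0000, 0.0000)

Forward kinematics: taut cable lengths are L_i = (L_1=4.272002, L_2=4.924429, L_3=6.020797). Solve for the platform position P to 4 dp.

each cable: (A_i−P)·(A_i−P) = L_i²; let q_i = ‖A_i‖²−L_i²
q_1 = 36.0000+0.0000−18.2500 = 17.7500
row 1: 12.0000x − 12.0000y = 6.0000  (q_2=11.7500)
row 2: 12.0000x + 0.0000y = 54.0000  (q_3=-36.2500)
Cramer on rows 1–2 → x = 4.5000, y = 4.0000

(4.5000, 4.0000)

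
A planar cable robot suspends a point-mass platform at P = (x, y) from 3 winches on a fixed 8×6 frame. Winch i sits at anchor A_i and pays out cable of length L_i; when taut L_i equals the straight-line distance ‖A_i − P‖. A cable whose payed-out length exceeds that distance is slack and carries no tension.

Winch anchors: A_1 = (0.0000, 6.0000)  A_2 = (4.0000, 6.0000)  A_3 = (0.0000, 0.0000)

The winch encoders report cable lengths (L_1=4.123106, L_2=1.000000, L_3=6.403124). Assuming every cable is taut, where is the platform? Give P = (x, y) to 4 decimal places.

each cable: (A_i−P)·(A_i−P) = L_i²; let c_i = ‖A_i‖²−L_i²
c_1 = 0.0000+36.0000−17.0000 = 19.0000
row 1: -8.0000x + 0.0000y = -32.0000  (c_2=51.0000)
row 2: 0.0000x + 12.0000y = 60.0000  (c_3=-41.0000)
Cramer on rows 1–2 → x = 4.0000, y = 5.0000

(4.0000, 5.0000)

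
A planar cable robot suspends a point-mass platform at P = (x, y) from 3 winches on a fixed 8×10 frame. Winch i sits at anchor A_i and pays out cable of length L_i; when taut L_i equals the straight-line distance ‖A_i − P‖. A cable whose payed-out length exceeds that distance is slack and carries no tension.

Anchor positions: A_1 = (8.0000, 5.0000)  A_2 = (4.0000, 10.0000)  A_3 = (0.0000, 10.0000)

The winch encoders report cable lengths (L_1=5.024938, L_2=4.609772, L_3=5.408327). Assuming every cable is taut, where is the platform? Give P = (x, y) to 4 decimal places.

expand ‖A_i−P‖²=L_i² and subtract eq 1 (k_i ≔ ‖A_i‖²−L_i²)
k_1 = 64.0000+25.0000−25.2500 = 63.7500
eq1−eq2 → [8.0000  -10.0000]·P = -31.0000
eq1−eq3 → [16.0000  -10.0000]·P = -7.0000
2×2 solve → P = (3.0000, 5.5000)

(3.0000, 5.5000)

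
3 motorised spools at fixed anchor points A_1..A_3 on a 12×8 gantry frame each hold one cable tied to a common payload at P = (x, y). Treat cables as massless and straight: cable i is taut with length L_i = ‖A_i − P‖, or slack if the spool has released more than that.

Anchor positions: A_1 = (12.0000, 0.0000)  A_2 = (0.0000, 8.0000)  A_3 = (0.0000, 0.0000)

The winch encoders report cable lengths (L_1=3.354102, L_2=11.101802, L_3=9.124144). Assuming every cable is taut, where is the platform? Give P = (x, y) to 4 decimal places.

expand ‖A_i−P‖²=L_i² and subtract eq 1 (q_i ≔ ‖A_i‖²−L_i²)
q_1 = 144.0000+0.0000−11.2500 = 132.7500
eq1−eq2 → [24.0000  -16.0000]·P = 192.0000
eq1−eq3 → [24.0000  0.0000]·P = 216.0000
2×2 solve → P = (9.0000, 1.5000)

(9.0000, 1.5000)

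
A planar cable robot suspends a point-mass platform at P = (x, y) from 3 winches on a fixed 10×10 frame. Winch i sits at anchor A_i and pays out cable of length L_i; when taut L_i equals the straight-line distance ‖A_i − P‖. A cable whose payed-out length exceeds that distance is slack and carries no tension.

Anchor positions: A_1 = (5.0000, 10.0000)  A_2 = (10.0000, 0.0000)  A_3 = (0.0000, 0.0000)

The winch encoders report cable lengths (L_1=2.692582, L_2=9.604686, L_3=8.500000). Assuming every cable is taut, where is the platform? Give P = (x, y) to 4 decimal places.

(4.0000, 7.5000)

expand ‖A_i−P‖²=L_i² and subtract eq 1 (q_i ≔ ‖A_i‖²−L_i²)
q_1 = 25.0000+100.0000−7.2500 = 117.7500
eq1−eq2 → [-10.0000  20.0000]·P = 110.0000
eq1−eq3 → [10.0000  20.0000]·P = 190.0000
2×2 solve → P = (4.0000, 7.5000)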